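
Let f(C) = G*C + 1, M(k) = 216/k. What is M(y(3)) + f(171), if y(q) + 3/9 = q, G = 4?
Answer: 766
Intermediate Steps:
y(q) = -⅓ + q
f(C) = 1 + 4*C (f(C) = 4*C + 1 = 1 + 4*C)
M(y(3)) + f(171) = 216/(-⅓ + 3) + (1 + 4*171) = 216/(8/3) + (1 + 684) = 216*(3/8) + 685 = 81 + 685 = 766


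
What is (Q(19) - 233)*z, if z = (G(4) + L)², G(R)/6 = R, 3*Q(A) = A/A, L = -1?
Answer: -369242/3 ≈ -1.2308e+5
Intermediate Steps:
Q(A) = ⅓ (Q(A) = (A/A)/3 = (⅓)*1 = ⅓)
G(R) = 6*R
z = 529 (z = (6*4 - 1)² = (24 - 1)² = 23² = 529)
(Q(19) - 233)*z = (⅓ - 233)*529 = -698/3*529 = -369242/3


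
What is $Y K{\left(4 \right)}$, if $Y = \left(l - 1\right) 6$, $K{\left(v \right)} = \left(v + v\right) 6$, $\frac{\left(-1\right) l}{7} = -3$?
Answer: $5760$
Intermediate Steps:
$l = 21$ ($l = \left(-7\right) \left(-3\right) = 21$)
$K{\left(v \right)} = 12 v$ ($K{\left(v \right)} = 2 v 6 = 12 v$)
$Y = 120$ ($Y = \left(21 - 1\right) 6 = 20 \cdot 6 = 120$)
$Y K{\left(4 \right)} = 120 \cdot 12 \cdot 4 = 120 \cdot 48 = 5760$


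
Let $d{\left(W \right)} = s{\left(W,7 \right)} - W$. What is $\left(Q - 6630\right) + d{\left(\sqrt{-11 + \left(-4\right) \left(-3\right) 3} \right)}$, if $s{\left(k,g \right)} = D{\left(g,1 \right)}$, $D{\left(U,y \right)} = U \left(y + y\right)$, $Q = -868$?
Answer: $-7489$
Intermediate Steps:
$D{\left(U,y \right)} = 2 U y$ ($D{\left(U,y \right)} = U 2 y = 2 U y$)
$s{\left(k,g \right)} = 2 g$ ($s{\left(k,g \right)} = 2 g 1 = 2 g$)
$d{\left(W \right)} = 14 - W$ ($d{\left(W \right)} = 2 \cdot 7 - W = 14 - W$)
$\left(Q - 6630\right) + d{\left(\sqrt{-11 + \left(-4\right) \left(-3\right) 3} \right)} = \left(-868 - 6630\right) + \left(14 - \sqrt{-11 + \left(-4\right) \left(-3\right) 3}\right) = \left(-868 - 6630\right) + \left(14 - \sqrt{-11 + 12 \cdot 3}\right) = -7498 + \left(14 - \sqrt{-11 + 36}\right) = -7498 + \left(14 - \sqrt{25}\right) = -7498 + \left(14 - 5\right) = -7498 + 9 = -7489$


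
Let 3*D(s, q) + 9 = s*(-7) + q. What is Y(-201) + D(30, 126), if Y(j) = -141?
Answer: -172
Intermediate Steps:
D(s, q) = -3 - 7*s/3 + q/3 (D(s, q) = -3 + (s*(-7) + q)/3 = -3 + (-7*s + q)/3 = -3 + (q - 7*s)/3 = -3 + (-7*s/3 + q/3) = -3 - 7*s/3 + q/3)
Y(-201) + D(30, 126) = -141 + (-3 - 7/3*30 + (⅓)*126) = -141 + (-3 - 70 + 42) = -141 - 31 = -172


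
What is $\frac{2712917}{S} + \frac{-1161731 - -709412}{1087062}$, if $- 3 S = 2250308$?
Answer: $- \frac{1644197333969}{407704052516} \approx -4.0328$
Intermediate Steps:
$S = - \frac{2250308}{3}$ ($S = \left(- \frac{1}{3}\right) 2250308 = - \frac{2250308}{3} \approx -7.501 \cdot 10^{5}$)
$\frac{2712917}{S} + \frac{-1161731 - -709412}{1087062} = \frac{2712917}{- \frac{2250308}{3}} + \frac{-1161731 - -709412}{1087062} = 2712917 \left(- \frac{3}{2250308}\right) + \left(-1161731 + 709412\right) \frac{1}{1087062} = - \frac{8138751}{2250308} - \frac{150773}{362354} = - \frac{1644197333969}{407704052516}$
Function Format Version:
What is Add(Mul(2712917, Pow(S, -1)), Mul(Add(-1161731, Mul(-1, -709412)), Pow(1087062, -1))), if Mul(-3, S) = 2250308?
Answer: Rational(-1644197333969, 407704052516) ≈ -4.0328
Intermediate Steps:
S = Rational(-2250308, 3) (S = Mul(Rational(-1, 3), 2250308) = Rational(-2250308, 3) ≈ -7.5010e+5)
Add(Mul(2712917, Pow(S, -1)), Mul(Add(-1161731, Mul(-1, -709412)), Pow(1087062, -1))) = Add(Mul(2712917, Pow(Rational(-2250308, 3), -1)), Mul(Add(-1161731, Mul(-1, -709412)), Pow(1087062, -1))) = Add(Mul(2712917, Rational(-3, 2250308)), Mul(Add(-1161731, 709412), Rational(1, 1087062))) = Add(Rational(-8138751, 2250308), Mul(-452319, Rational(1, 1087062))) = Add(Rational(-8138751, 2250308), Rational(-150773, 362354)) = Rational(-1644197333969, 407704052516)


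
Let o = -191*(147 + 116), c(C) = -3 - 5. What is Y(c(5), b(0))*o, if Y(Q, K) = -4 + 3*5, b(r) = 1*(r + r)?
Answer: -552563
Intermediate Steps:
b(r) = 2*r (b(r) = 1*(2*r) = 2*r)
c(C) = -8
Y(Q, K) = 11 (Y(Q, K) = -4 + 15 = 11)
o = -50233 (o = -191*263 = -50233)
Y(c(5), b(0))*o = 11*(-50233) = -552563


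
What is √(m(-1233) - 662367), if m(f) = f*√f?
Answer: √(-662367 - 3699*I*√137) ≈ 26.585 - 814.29*I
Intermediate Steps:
m(f) = f^(3/2)
√(m(-1233) - 662367) = √((-1233)^(3/2) - 662367) = √(-3699*I*√137 - 662367) = √(-662367 - 3699*I*√137)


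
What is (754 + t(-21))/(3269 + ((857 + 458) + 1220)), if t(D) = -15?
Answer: 739/5804 ≈ 0.12733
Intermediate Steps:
(754 + t(-21))/(3269 + ((857 + 458) + 1220)) = (754 - 15)/(3269 + ((857 + 458) + 1220)) = 739/(3269 + (1315 + 1220)) = 739/(3269 + 2535) = 739/5804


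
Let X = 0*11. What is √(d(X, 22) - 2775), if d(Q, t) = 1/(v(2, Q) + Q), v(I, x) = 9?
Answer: I*√24974/3 ≈ 52.677*I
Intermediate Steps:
X = 0
d(Q, t) = 1/(9 + Q)
√(d(X, 22) - 2775) = √(1/(9 + 0) - 2775) = √(1/9 - 2775) = √(⅑ - 2775) = √(-24974/9) = I*√24974/3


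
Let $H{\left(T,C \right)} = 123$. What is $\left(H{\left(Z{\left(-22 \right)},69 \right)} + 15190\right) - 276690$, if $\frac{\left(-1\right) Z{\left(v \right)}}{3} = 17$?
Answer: $-261377$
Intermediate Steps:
$Z{\left(v \right)} = -51$ ($Z{\left(v \right)} = \left(-3\right) 17 = -51$)
$\left(H{\left(Z{\left(-22 \right)},69 \right)} + 15190\right) - 276690 = \left(123 + 15190\right) - 276690 = 15313 - 276690 = -261377$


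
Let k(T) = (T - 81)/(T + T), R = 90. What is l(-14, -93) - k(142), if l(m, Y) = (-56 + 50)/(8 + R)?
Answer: -3841/13916 ≈ -0.27601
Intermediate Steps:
l(m, Y) = -3/49 (l(m, Y) = (-56 + 50)/(8 + 90) = -6/98 = -6*1/98 = -3/49)
k(T) = (-81 + T)/(2*T) (k(T) = (-81 + T)/((2*T)) = (-81 + T)*(1/(2*T)) = (-81 + T)/(2*T))
l(-14, -93) - k(142) = -3/49 - (-81 + 142)/(2*142) = -3/49 - 61/(2*142) = -3/49 - 1*61/284 = -3/49 - 61/284 = -3841/13916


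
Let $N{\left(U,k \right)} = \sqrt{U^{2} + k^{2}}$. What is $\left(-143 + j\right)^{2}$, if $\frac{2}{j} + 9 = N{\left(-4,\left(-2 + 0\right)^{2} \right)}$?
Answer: $\frac{49350753}{2401} + \frac{112400 \sqrt{2}}{2401} \approx 20620.0$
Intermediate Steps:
$j = \frac{2}{-9 + 4 \sqrt{2}}$ ($j = \frac{2}{-9 + \sqrt{\left(-4\right)^{2} + \left(\left(-2 + 0\right)^{2}\right)^{2}}} = \frac{2}{-9 + \sqrt{16 + \left(\left(-2\right)^{2}\right)^{2}}} = \frac{2}{-9 + \sqrt{16 + 4^{2}}} = \frac{2}{-9 + \sqrt{16 + 16}} = \frac{2}{-9 + \sqrt{32}} = \frac{2}{-9 + 4 \sqrt{2}} \approx -0.59824$)
$\left(-143 + j\right)^{2} = \left(-143 - \left(\frac{18}{49} + \frac{8 \sqrt{2}}{49}\right)\right)^{2} = \left(- \frac{7025}{49} - \frac{8 \sqrt{2}}{49}\right)^{2}$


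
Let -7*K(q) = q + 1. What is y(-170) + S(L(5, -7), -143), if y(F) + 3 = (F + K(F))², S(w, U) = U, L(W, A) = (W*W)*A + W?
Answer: 1035287/49 ≈ 21128.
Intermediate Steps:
K(q) = -⅐ - q/7 (K(q) = -(q + 1)/7 = -(1 + q)/7 = -⅐ - q/7)
L(W, A) = W + A*W² (L(W, A) = W²*A + W = A*W² + W = W + A*W²)
y(F) = -3 + (-⅐ + 6*F/7)² (y(F) = -3 + (F + (-⅐ - F/7))² = -3 + (-⅐ + 6*F/7)²)
y(-170) + S(L(5, -7), -143) = (-3 + (-1 + 6*(-170))²/49) - 143 = (-3 + (-1 - 1020)²/49) - 143 = (-3 + (1/49)*(-1021)²) - 143 = (-3 + (1/49)*1042441) - 143 = (-3 + 1042441/49) - 143 = 1042294/49 - 143 = 1035287/49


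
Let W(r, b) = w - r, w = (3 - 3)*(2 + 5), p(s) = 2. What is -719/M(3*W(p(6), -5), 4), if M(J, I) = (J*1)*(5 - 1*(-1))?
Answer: 719/36 ≈ 19.972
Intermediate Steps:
w = 0 (w = 0*7 = 0)
W(r, b) = -r (W(r, b) = 0 - r = -r)
M(J, I) = 6*J (M(J, I) = J*(5 + 1) = J*6 = 6*J)
-719/M(3*W(p(6), -5), 4) = -719/(6*(3*(-1*2))) = -719/(6*(3*(-2))) = -719/(6*(-6)) = -719/(-36) = -719*(-1/36) = 719/36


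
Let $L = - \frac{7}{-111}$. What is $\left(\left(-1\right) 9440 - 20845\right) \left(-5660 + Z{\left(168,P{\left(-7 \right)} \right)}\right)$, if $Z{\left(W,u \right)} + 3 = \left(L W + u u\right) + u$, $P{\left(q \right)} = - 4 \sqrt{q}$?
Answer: $\frac{6459275655}{37} + 121140 i \sqrt{7} \approx 1.7458 \cdot 10^{8} + 3.2051 \cdot 10^{5} i$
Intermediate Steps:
$L = \frac{7}{111}$ ($L = \left(-7\right) \left(- \frac{1}{111}\right) = \frac{7}{111} \approx 0.063063$)
$Z{\left(W,u \right)} = -3 + u + u^{2} + \frac{7 W}{111}$ ($Z{\left(W,u \right)} = -3 + \left(\left(\frac{7 W}{111} + u u\right) + u\right) = -3 + \left(\left(\frac{7 W}{111} + u^{2}\right) + u\right) = -3 + \left(\left(u^{2} + \frac{7 W}{111}\right) + u\right) = -3 + \left(u + u^{2} + \frac{7 W}{111}\right) = -3 + u + u^{2} + \frac{7 W}{111}$)
$\left(\left(-1\right) 9440 - 20845\right) \left(-5660 + Z{\left(168,P{\left(-7 \right)} \right)}\right) = \left(\left(-1\right) 9440 - 20845\right) \left(-5660 + \left(-3 - 4 \sqrt{-7} + \left(- 4 \sqrt{-7}\right)^{2} + \frac{7}{111} \cdot 168\right)\right) = \left(-9440 - 20845\right) \left(-5660 + \left(-3 - 4 i \sqrt{7} + \left(- 4 i \sqrt{7}\right)^{2} + \frac{392}{37}\right)\right) = - 30285 \left(-5660 + \left(-3 - 4 i \sqrt{7} + \left(- 4 i \sqrt{7}\right)^{2} + \frac{392}{37}\right)\right) = - 30285 \left(-5660 - \left(\frac{3863}{37} + 4 i \sqrt{7}\right)\right) = - 30285 \left(- \frac{213283}{37} - 4 i \sqrt{7}\right) = \frac{6459275655}{37} + 121140 i \sqrt{7}$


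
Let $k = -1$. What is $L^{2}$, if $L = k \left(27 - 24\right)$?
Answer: $9$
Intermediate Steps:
$L = -3$ ($L = - (27 - 24) = \left(-1\right) 3 = -3$)
$L^{2} = \left(-3\right)^{2} = 9$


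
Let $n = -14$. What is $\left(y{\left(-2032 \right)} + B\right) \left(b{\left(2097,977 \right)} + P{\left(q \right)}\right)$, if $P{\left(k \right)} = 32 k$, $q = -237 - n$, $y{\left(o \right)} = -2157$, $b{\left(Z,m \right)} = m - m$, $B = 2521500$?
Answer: $-17978031648$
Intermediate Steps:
$b{\left(Z,m \right)} = 0$
$q = -223$ ($q = -237 - -14 = -237 + 14 = -223$)
$\left(y{\left(-2032 \right)} + B\right) \left(b{\left(2097,977 \right)} + P{\left(q \right)}\right) = \left(-2157 + 2521500\right) \left(0 + 32 \left(-223\right)\right) = 2519343 \left(0 - 7136\right) = 2519343 \left(-7136\right) = -17978031648$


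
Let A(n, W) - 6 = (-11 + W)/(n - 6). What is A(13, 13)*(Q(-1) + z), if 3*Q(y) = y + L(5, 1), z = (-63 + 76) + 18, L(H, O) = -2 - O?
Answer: 3916/21 ≈ 186.48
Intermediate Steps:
A(n, W) = 6 + (-11 + W)/(-6 + n) (A(n, W) = 6 + (-11 + W)/(n - 6) = 6 + (-11 + W)/(-6 + n))
z = 31 (z = 13 + 18 = 31)
Q(y) = -1 + y/3 (Q(y) = (y + (-2 - 1*1))/3 = (y + (-2 - 1))/3 = (y - 3)/3 = (-3 + y)/3 = -1 + y/3)
A(13, 13)*(Q(-1) + z) = ((-47 + 13 + 6*13)/(-6 + 13))*((-1 + (1/3)*(-1)) + 31) = ((-47 + 13 + 78)/7)*((-1 - 1/3) + 31) = ((1/7)*44)*(-4/3 + 31) = (44/7)*(89/3) = 3916/21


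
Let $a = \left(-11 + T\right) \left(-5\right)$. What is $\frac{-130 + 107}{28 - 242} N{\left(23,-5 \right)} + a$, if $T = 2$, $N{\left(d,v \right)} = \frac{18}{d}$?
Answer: $\frac{4824}{107} \approx 45.084$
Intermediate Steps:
$a = 45$ ($a = \left(-11 + 2\right) \left(-5\right) = \left(-9\right) \left(-5\right) = 45$)
$\frac{-130 + 107}{28 - 242} N{\left(23,-5 \right)} + a = \frac{-130 + 107}{28 - 242} \cdot \frac{18}{23} + 45 = - \frac{23}{-214} \cdot 18 \cdot \frac{1}{23} + 45 = \left(-23\right) \left(- \frac{1}{214}\right) \frac{18}{23} + 45 = \frac{23}{214} \cdot \frac{18}{23} + 45 = \frac{9}{107} + 45 = \frac{4824}{107}$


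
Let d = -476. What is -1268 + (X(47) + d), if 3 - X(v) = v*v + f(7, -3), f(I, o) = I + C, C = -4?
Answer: -3953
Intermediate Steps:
f(I, o) = -4 + I (f(I, o) = I - 4 = -4 + I)
X(v) = -v² (X(v) = 3 - (v*v + (-4 + 7)) = 3 - (v² + 3) = 3 - (3 + v²) = 3 + (-3 - v²) = -v²)
-1268 + (X(47) + d) = -1268 + (-1*47² - 476) = -1268 + (-1*2209 - 476) = -1268 + (-2209 - 476) = -1268 - 2685 = -3953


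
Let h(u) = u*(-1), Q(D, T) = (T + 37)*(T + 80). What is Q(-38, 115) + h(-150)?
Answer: 29790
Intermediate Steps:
Q(D, T) = (37 + T)*(80 + T)
h(u) = -u
Q(-38, 115) + h(-150) = (2960 + 115**2 + 117*115) - 1*(-150) = (2960 + 13225 + 13455) + 150 = 29640 + 150 = 29790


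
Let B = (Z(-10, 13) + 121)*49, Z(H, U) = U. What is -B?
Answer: -6566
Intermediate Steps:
B = 6566 (B = (13 + 121)*49 = 134*49 = 6566)
-B = -1*6566 = -6566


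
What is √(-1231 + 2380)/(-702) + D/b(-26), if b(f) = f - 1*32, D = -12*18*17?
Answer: 1836/29 - √1149/702 ≈ 63.262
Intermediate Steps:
D = -3672 (D = -216*17 = -3672)
b(f) = -32 + f (b(f) = f - 32 = -32 + f)
√(-1231 + 2380)/(-702) + D/b(-26) = √(-1231 + 2380)/(-702) - 3672/(-32 - 26) = √1149*(-1/702) - 3672/(-58) = -√1149/702 - 3672*(-1/58) = -√1149/702 + 1836/29 = 1836/29 - √1149/702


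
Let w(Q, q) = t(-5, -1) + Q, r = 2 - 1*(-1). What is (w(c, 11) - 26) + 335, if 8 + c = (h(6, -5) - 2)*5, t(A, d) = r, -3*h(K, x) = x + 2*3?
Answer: 877/3 ≈ 292.33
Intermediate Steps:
h(K, x) = -2 - x/3 (h(K, x) = -(x + 2*3)/3 = -(x + 6)/3 = -(6 + x)/3 = -2 - x/3)
r = 3 (r = 2 + 1 = 3)
t(A, d) = 3
c = -59/3 (c = -8 + ((-2 - ⅓*(-5)) - 2)*5 = -8 + ((-2 + 5/3) - 2)*5 = -8 + (-⅓ - 2)*5 = -8 - 7/3*5 = -8 - 35/3 = -59/3 ≈ -19.667)
w(Q, q) = 3 + Q
(w(c, 11) - 26) + 335 = ((3 - 59/3) - 26) + 335 = (-50/3 - 26) + 335 = -128/3 + 335 = 877/3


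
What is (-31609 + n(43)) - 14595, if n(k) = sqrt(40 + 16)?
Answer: -46204 + 2*sqrt(14) ≈ -46197.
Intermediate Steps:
n(k) = 2*sqrt(14) (n(k) = sqrt(56) = 2*sqrt(14))
(-31609 + n(43)) - 14595 = (-31609 + 2*sqrt(14)) - 14595 = -46204 + 2*sqrt(14)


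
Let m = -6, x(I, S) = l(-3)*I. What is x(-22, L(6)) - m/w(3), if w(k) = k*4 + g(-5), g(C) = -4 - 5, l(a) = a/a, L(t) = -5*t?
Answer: -20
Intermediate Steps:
l(a) = 1
g(C) = -9
x(I, S) = I (x(I, S) = 1*I = I)
w(k) = -9 + 4*k (w(k) = k*4 - 9 = 4*k - 9 = -9 + 4*k)
x(-22, L(6)) - m/w(3) = -22 - (-6)/(-9 + 4*3) = -22 - (-6)/(-9 + 12) = -22 - (-6)/3 = -22 - 1*(-2) = -22 + 2 = -20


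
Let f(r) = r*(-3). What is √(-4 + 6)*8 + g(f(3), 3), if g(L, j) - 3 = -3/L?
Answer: 10/3 + 8*√2 ≈ 14.647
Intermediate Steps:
f(r) = -3*r
g(L, j) = 3 - 3/L
√(-4 + 6)*8 + g(f(3), 3) = √(-4 + 6)*8 + (3 - 3/((-3*3))) = √2*8 + (3 - 3/(-9)) = 8*√2 + (3 - 3*(-⅑)) = 8*√2 + (3 + ⅓) = 8*√2 + 10/3 = 10/3 + 8*√2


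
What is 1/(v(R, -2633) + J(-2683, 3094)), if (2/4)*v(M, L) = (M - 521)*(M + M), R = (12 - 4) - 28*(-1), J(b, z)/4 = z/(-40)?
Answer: -5/350747 ≈ -1.4255e-5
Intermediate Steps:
J(b, z) = -z/10 (J(b, z) = 4*(z/(-40)) = 4*(z*(-1/40)) = 4*(-z/40) = -z/10)
R = 36 (R = 8 + 28 = 36)
v(M, L) = 4*M*(-521 + M) (v(M, L) = 2*((M - 521)*(M + M)) = 2*((-521 + M)*(2*M)) = 2*(2*M*(-521 + M)) = 4*M*(-521 + M))
1/(v(R, -2633) + J(-2683, 3094)) = 1/(4*36*(-521 + 36) - 1/10*3094) = 1/(4*36*(-485) - 1547/5) = 1/(-69840 - 1547/5) = 1/(-350747/5) = -5/350747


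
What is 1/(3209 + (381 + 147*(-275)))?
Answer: -1/36835 ≈ -2.7148e-5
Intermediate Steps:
1/(3209 + (381 + 147*(-275))) = 1/(3209 + (381 - 40425)) = 1/(3209 - 40044) = 1/(-36835) = -1/36835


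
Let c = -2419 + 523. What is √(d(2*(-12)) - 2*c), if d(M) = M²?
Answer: 4*√273 ≈ 66.091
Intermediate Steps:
c = -1896
√(d(2*(-12)) - 2*c) = √((2*(-12))² - 2*(-1896)) = √((-24)² + 3792) = √(576 + 3792) = √4368 = 4*√273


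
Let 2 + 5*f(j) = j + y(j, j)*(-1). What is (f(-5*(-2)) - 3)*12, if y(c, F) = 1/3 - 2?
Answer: -64/5 ≈ -12.800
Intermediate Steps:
y(c, F) = -5/3 (y(c, F) = 1/3 - 2 = -5/3)
f(j) = -1/15 + j/5 (f(j) = -2/5 + (j - 5/3*(-1))/5 = -2/5 + (j + 5/3)/5 = -2/5 + (5/3 + j)/5 = -2/5 + (1/3 + j/5) = -1/15 + j/5)
(f(-5*(-2)) - 3)*12 = ((-1/15 + (-5*(-2))/5) - 3)*12 = ((-1/15 + (1/5)*10) - 3)*12 = ((-1/15 + 2) - 3)*12 = (29/15 - 3)*12 = -16/15*12 = -64/5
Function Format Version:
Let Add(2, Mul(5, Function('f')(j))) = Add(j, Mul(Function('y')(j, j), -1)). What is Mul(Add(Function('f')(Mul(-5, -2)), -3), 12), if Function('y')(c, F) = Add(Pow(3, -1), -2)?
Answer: Rational(-64, 5) ≈ -12.800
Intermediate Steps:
Function('y')(c, F) = Rational(-5, 3) (Function('y')(c, F) = Add(Rational(1, 3), -2) = Rational(-5, 3))
Function('f')(j) = Add(Rational(-1, 15), Mul(Rational(1, 5), j)) (Function('f')(j) = Add(Rational(-2, 5), Mul(Rational(1, 5), Add(j, Mul(Rational(-5, 3), -1)))) = Add(Rational(-2, 5), Mul(Rational(1, 5), Add(j, Rational(5, 3)))) = Add(Rational(-2, 5), Mul(Rational(1, 5), Add(Rational(5, 3), j))) = Add(Rational(-2, 5), Add(Rational(1, 3), Mul(Rational(1, 5), j))) = Add(Rational(-1, 15), Mul(Rational(1, 5), j)))
Mul(Add(Function('f')(Mul(-5, -2)), -3), 12) = Mul(Add(Add(Rational(-1, 15), Mul(Rational(1, 5), Mul(-5, -2))), -3), 12) = Mul(Add(Add(Rational(-1, 15), Mul(Rational(1, 5), 10)), -3), 12) = Mul(Add(Add(Rational(-1, 15), 2), -3), 12) = Mul(Add(Rational(29, 15), -3), 12) = Mul(Rational(-16, 15), 12) = Rational(-64, 5)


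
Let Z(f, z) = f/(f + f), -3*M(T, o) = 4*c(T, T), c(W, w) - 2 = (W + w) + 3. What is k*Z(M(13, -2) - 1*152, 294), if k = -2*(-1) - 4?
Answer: -1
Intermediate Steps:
c(W, w) = 5 + W + w (c(W, w) = 2 + ((W + w) + 3) = 2 + (3 + W + w) = 5 + W + w)
M(T, o) = -20/3 - 8*T/3 (M(T, o) = -4*(5 + T + T)/3 = -4*(5 + 2*T)/3 = -(20 + 8*T)/3 = -20/3 - 8*T/3)
Z(f, z) = ½ (Z(f, z) = f/((2*f)) = f*(1/(2*f)) = ½)
k = -2 (k = 2 - 4 = -2)
k*Z(M(13, -2) - 1*152, 294) = -2*½ = -1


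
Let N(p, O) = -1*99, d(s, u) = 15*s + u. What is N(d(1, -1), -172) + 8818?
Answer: 8719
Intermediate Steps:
d(s, u) = u + 15*s
N(p, O) = -99
N(d(1, -1), -172) + 8818 = -99 + 8818 = 8719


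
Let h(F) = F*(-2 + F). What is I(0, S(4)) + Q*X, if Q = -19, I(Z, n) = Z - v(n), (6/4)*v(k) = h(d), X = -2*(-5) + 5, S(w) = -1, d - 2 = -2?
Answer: -285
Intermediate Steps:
d = 0 (d = 2 - 2 = 0)
X = 15 (X = 10 + 5 = 15)
v(k) = 0 (v(k) = 2*(0*(-2 + 0))/3 = 2*(0*(-2))/3 = (⅔)*0 = 0)
I(Z, n) = Z (I(Z, n) = Z - 1*0 = Z + 0 = Z)
I(0, S(4)) + Q*X = 0 - 19*15 = 0 - 285 = -285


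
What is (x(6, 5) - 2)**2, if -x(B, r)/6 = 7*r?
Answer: 44944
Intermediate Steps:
x(B, r) = -42*r
(x(6, 5) - 2)**2 = (-42*5 - 2)**2 = (-210 - 2)**2 = (-212)**2 = 44944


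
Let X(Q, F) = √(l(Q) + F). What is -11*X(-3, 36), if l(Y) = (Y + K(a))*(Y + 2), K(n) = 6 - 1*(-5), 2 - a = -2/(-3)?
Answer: -22*√7 ≈ -58.207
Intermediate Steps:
a = 4/3 (a = 2 - (-2)/(-3) = 2 - (-2)*(-1)/3 = 2 - 1*⅔ = 2 - ⅔ = 4/3 ≈ 1.3333)
K(n) = 11 (K(n) = 6 + 5 = 11)
l(Y) = (2 + Y)*(11 + Y) (l(Y) = (Y + 11)*(Y + 2) = (11 + Y)*(2 + Y) = (2 + Y)*(11 + Y))
X(Q, F) = √(22 + F + Q² + 13*Q) (X(Q, F) = √((22 + Q² + 13*Q) + F) = √(22 + F + Q² + 13*Q))
-11*X(-3, 36) = -11*√(22 + 36 + (-3)² + 13*(-3)) = -11*√(22 + 36 + 9 - 39) = -22*√7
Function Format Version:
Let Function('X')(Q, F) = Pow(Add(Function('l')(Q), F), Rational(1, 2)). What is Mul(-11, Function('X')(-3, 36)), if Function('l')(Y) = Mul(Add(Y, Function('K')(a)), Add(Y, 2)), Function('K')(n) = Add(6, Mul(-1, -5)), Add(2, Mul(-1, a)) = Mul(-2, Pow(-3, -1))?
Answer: Mul(-22, Pow(7, Rational(1, 2))) ≈ -58.207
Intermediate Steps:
a = Rational(4, 3) (a = Add(2, Mul(-1, Mul(-2, Pow(-3, -1)))) = Add(2, Mul(-1, Mul(-2, Rational(-1, 3)))) = Add(2, Mul(-1, Rational(2, 3))) = Add(2, Rational(-2, 3)) = Rational(4, 3) ≈ 1.3333)
Function('K')(n) = 11 (Function('K')(n) = Add(6, 5) = 11)
Function('l')(Y) = Mul(Add(2, Y), Add(11, Y)) (Function('l')(Y) = Mul(Add(Y, 11), Add(Y, 2)) = Mul(Add(11, Y), Add(2, Y)) = Mul(Add(2, Y), Add(11, Y)))
Function('X')(Q, F) = Pow(Add(22, F, Pow(Q, 2), Mul(13, Q)), Rational(1, 2)) (Function('X')(Q, F) = Pow(Add(Add(22, Pow(Q, 2), Mul(13, Q)), F), Rational(1, 2)) = Pow(Add(22, F, Pow(Q, 2), Mul(13, Q)), Rational(1, 2)))
Mul(-11, Function('X')(-3, 36)) = Mul(-11, Pow(Add(22, 36, Pow(-3, 2), Mul(13, -3)), Rational(1, 2))) = Mul(-11, Pow(Add(22, 36, 9, -39), Rational(1, 2))) = Mul(-11, Pow(28, Rational(1, 2))) = Mul(-11, Mul(2, Pow(7, Rational(1, 2)))) = Mul(-22, Pow(7, Rational(1, 2)))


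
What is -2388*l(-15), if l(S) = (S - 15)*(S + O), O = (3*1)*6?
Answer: 214920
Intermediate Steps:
O = 18 (O = 3*6 = 18)
l(S) = (-15 + S)*(18 + S) (l(S) = (S - 15)*(S + 18) = (-15 + S)*(18 + S))
-2388*l(-15) = -2388*(-270 + (-15)² + 3*(-15)) = -2388*(-270 + 225 - 45) = -2388*(-90) = 214920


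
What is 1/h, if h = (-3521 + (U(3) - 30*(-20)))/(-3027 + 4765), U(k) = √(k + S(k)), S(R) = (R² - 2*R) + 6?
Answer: -5076698/8532229 - 3476*√3/8532229 ≈ -0.59571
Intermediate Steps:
S(R) = 6 + R² - 2*R
U(k) = √(6 + k² - k) (U(k) = √(k + (6 + k² - 2*k)) = √(6 + k² - k))
h = -2921/1738 + √3/869 (h = (-3521 + (√(6 + 3² - 1*3) - 30*(-20)))/(-3027 + 4765) = (-3521 + (√(6 + 9 - 3) + 600))/1738 = (-3521 + (√12 + 600))*(1/1738) = (-3521 + (2*√3 + 600))*(1/1738) = (-3521 + (600 + 2*√3))*(1/1738) = (-2921 + 2*√3)*(1/1738) = -2921/1738 + √3/869 ≈ -1.6787)
1/h = 1/(-2921/1738 + √3/869)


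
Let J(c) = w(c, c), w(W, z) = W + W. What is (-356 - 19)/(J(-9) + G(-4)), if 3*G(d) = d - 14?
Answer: 125/8 ≈ 15.625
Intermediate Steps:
G(d) = -14/3 + d/3 (G(d) = (d - 14)/3 = (-14 + d)/3 = -14/3 + d/3)
w(W, z) = 2*W
J(c) = 2*c
(-356 - 19)/(J(-9) + G(-4)) = (-356 - 19)/(2*(-9) + (-14/3 + (⅓)*(-4))) = -375/(-18 + (-14/3 - 4/3)) = -375/(-18 - 6) = -375/(-24) = -375*(-1/24) = 125/8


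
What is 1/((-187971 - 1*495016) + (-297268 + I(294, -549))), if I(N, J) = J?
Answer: -1/980804 ≈ -1.0196e-6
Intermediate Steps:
1/((-187971 - 1*495016) + (-297268 + I(294, -549))) = 1/((-187971 - 1*495016) + (-297268 - 549)) = 1/((-187971 - 495016) - 297817) = 1/(-682987 - 297817) = 1/(-980804) = -1/980804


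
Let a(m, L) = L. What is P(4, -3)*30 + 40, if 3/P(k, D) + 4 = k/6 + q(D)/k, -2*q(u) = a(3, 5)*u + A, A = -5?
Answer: -68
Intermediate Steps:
q(u) = 5/2 - 5*u/2 (q(u) = -(5*u - 5)/2 = -(-5 + 5*u)/2 = 5/2 - 5*u/2)
P(k, D) = 3/(-4 + k/6 + (5/2 - 5*D/2)/k) (P(k, D) = 3/(-4 + (k/6 + (5/2 - 5*D/2)/k)) = 3/(-4 + k/6 + (5/2 - 5*D/2)/k))
P(4, -3)*30 + 40 = (18*4/(15 + 4² - 24*4 - 15*(-3)))*30 + 40 = (18*4/(15 + 16 - 96 + 45))*30 + 40 = (18*4/(-20))*30 + 40 = (18*4*(-1/20))*30 + 40 = -18/5*30 + 40 = -108 + 40 = -68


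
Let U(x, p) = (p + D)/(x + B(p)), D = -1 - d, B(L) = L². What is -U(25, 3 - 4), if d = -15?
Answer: -½ ≈ -0.50000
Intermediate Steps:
D = 14 (D = -1 - 1*(-15) = -1 + 15 = 14)
U(x, p) = (14 + p)/(x + p²) (U(x, p) = (p + 14)/(x + p²) = (14 + p)/(x + p²))
-U(25, 3 - 4) = -(14 + (3 - 4))/(25 + (3 - 4)²) = -(14 - 1)/(25 + (-1)²) = -13/(25 + 1) = -13/26 = -1*½ = -½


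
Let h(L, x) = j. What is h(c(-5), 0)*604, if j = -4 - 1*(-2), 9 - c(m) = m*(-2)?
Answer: -1208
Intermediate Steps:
c(m) = 9 + 2*m (c(m) = 9 - m*(-2) = 9 - (-2)*m = 9 + 2*m)
j = -2 (j = -4 + 2 = -2)
h(L, x) = -2
h(c(-5), 0)*604 = -2*604 = -1208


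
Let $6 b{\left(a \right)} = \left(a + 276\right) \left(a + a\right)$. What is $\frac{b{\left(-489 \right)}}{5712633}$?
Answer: $\frac{11573}{1904211} \approx 0.0060776$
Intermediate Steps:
$b{\left(a \right)} = \frac{a \left(276 + a\right)}{3}$ ($b{\left(a \right)} = \frac{\left(a + 276\right) \left(a + a\right)}{6} = \frac{\left(276 + a\right) 2 a}{6} = \frac{2 a \left(276 + a\right)}{6} = \frac{a \left(276 + a\right)}{3}$)
$\frac{b{\left(-489 \right)}}{5712633} = \frac{\frac{1}{3} \left(-489\right) \left(276 - 489\right)}{5712633} = \frac{1}{3} \left(-489\right) \left(-213\right) \frac{1}{5712633} = 34719 \cdot \frac{1}{5712633} = \frac{11573}{1904211}$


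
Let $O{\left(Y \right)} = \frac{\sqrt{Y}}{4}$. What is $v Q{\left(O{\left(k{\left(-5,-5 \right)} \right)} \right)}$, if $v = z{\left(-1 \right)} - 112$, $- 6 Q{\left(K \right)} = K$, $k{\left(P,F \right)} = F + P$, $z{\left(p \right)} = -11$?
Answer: $\frac{41 i \sqrt{10}}{8} \approx 16.207 i$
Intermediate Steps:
$O{\left(Y \right)} = \frac{\sqrt{Y}}{4}$
$Q{\left(K \right)} = - \frac{K}{6}$
$v = -123$ ($v = -11 - 112 = -123$)
$v Q{\left(O{\left(k{\left(-5,-5 \right)} \right)} \right)} = - 123 \left(- \frac{\frac{1}{4} \sqrt{-5 - 5}}{6}\right) = - 123 \left(- \frac{\frac{1}{4} \sqrt{-10}}{6}\right) = - 123 \left(- \frac{\frac{1}{4} i \sqrt{10}}{6}\right) = - 123 \left(- \frac{i \sqrt{10}}{24}\right) = \frac{41 i \sqrt{10}}{8}$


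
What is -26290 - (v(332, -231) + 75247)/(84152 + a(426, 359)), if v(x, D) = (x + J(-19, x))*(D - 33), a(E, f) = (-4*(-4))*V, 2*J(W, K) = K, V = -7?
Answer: -441871075/16808 ≈ -26289.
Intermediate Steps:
J(W, K) = K/2
a(E, f) = -112 (a(E, f) = -4*(-4)*(-7) = 16*(-7) = -112)
v(x, D) = 3*x*(-33 + D)/2 (v(x, D) = (x + x/2)*(D - 33) = (3*x/2)*(-33 + D) = 3*x*(-33 + D)/2)
-26290 - (v(332, -231) + 75247)/(84152 + a(426, 359)) = -26290 - ((3/2)*332*(-33 - 231) + 75247)/(84152 - 112) = -26290 - ((3/2)*332*(-264) + 75247)/84040 = -26290 - (-131472 + 75247)/84040 = -26290 - (-56225)/84040 = -26290 - 1*(-11245/16808) = -26290 + 11245/16808 = -441871075/16808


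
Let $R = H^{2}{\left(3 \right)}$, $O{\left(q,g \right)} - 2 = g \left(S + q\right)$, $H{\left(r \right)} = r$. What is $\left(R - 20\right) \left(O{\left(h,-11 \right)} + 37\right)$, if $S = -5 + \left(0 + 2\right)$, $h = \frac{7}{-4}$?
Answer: $- \frac{4015}{4} \approx -1003.8$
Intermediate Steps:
$h = - \frac{7}{4}$ ($h = 7 \left(- \frac{1}{4}\right) = - \frac{7}{4} \approx -1.75$)
$S = -3$ ($S = -5 + 2 = -3$)
$O{\left(q,g \right)} = 2 + g \left(-3 + q\right)$
$R = 9$ ($R = 3^{2} = 9$)
$\left(R - 20\right) \left(O{\left(h,-11 \right)} + 37\right) = \left(9 - 20\right) \left(\left(2 - -33 - - \frac{77}{4}\right) + 37\right) = \left(9 - 20\right) \left(\left(2 + 33 + \frac{77}{4}\right) + 37\right) = - 11 \left(\frac{217}{4} + 37\right) = \left(-11\right) \frac{365}{4} = - \frac{4015}{4}$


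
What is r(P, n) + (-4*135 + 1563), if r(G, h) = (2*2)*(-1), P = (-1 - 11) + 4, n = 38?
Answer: 1019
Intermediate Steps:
P = -8 (P = -12 + 4 = -8)
r(G, h) = -4 (r(G, h) = 4*(-1) = -4)
r(P, n) + (-4*135 + 1563) = -4 + (-4*135 + 1563) = -4 + (-540 + 1563) = -4 + 1023 = 1019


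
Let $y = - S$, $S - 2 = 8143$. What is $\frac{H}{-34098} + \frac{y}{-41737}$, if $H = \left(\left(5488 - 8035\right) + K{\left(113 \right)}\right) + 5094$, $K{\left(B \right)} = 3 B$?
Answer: $\frac{26212538}{237191371} \approx 0.11051$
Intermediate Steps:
$S = 8145$ ($S = 2 + 8143 = 8145$)
$y = -8145$ ($y = \left(-1\right) 8145 = -8145$)
$H = 2886$ ($H = \left(\left(5488 - 8035\right) + 3 \cdot 113\right) + 5094 = \left(\left(5488 - 8035\right) + 339\right) + 5094 = \left(-2547 + 339\right) + 5094 = -2208 + 5094 = 2886$)
$\frac{H}{-34098} + \frac{y}{-41737} = \frac{2886}{-34098} - \frac{8145}{-41737} = 2886 \left(- \frac{1}{34098}\right) - - \frac{8145}{41737} = - \frac{481}{5683} + \frac{8145}{41737} = \frac{26212538}{237191371}$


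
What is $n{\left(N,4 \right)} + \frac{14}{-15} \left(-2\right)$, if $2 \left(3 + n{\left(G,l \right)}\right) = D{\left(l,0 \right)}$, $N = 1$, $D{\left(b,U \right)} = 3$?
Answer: $\frac{11}{30} \approx 0.36667$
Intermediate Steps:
$n{\left(G,l \right)} = - \frac{3}{2}$ ($n{\left(G,l \right)} = -3 + \frac{1}{2} \cdot 3 = -3 + \frac{3}{2} = - \frac{3}{2}$)
$n{\left(N,4 \right)} + \frac{14}{-15} \left(-2\right) = - \frac{3}{2} + \frac{14}{-15} \left(-2\right) = - \frac{3}{2} + 14 \left(- \frac{1}{15}\right) \left(-2\right) = - \frac{3}{2} - - \frac{28}{15} = - \frac{3}{2} + \frac{28}{15} = \frac{11}{30}$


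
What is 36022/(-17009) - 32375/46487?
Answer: -317888727/112956769 ≈ -2.8143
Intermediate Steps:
36022/(-17009) - 32375/46487 = 36022*(-1/17009) - 32375*1/46487 = -36022/17009 - 4625/6641 = -317888727/112956769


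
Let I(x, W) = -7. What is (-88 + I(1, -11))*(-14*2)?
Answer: 2660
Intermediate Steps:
(-88 + I(1, -11))*(-14*2) = (-88 - 7)*(-14*2) = -95*(-28) = 2660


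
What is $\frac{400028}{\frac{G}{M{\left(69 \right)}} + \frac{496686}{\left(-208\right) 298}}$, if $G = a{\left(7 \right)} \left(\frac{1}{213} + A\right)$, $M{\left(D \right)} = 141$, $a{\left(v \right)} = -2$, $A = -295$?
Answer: $- \frac{372339156316608}{3563782663} \approx -1.0448 \cdot 10^{5}$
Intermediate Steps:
$G = \frac{125668}{213}$ ($G = - 2 \left(\frac{1}{213} - 295\right) = \left(-2\right) \left(- \frac{62834}{213}\right) = \frac{125668}{213} \approx 589.99$)
$\frac{400028}{\frac{G}{M{\left(69 \right)}} + \frac{496686}{\left(-208\right) 298}} = \frac{400028}{\frac{125668}{213 \cdot 141} + \frac{496686}{\left(-208\right) 298}} = \frac{400028}{\frac{125668}{213} \cdot \frac{1}{141} + \frac{496686}{-61984}} = \frac{400028}{\frac{125668}{30033} + 496686 \left(- \frac{1}{61984}\right)} = \frac{400028}{\frac{125668}{30033} - \frac{248343}{30992}} = \frac{400028}{- \frac{3563782663}{930782736}} = 400028 \left(- \frac{930782736}{3563782663}\right) = - \frac{372339156316608}{3563782663}$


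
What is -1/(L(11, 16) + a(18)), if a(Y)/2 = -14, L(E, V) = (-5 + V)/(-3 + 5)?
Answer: 2/45 ≈ 0.044444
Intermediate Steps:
L(E, V) = -5/2 + V/2 (L(E, V) = (-5 + V)/2 = (-5 + V)*(½) = -5/2 + V/2)
a(Y) = -28 (a(Y) = 2*(-14) = -28)
-1/(L(11, 16) + a(18)) = -1/((-5/2 + (½)*16) - 28) = -1/((-5/2 + 8) - 28) = -1/(11/2 - 28) = -1/(-45/2) = -1*(-2/45) = 2/45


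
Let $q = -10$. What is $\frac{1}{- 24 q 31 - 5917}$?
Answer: $\frac{1}{1523} \approx 0.0006566$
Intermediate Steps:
$\frac{1}{- 24 q 31 - 5917} = \frac{1}{\left(-24\right) \left(-10\right) 31 - 5917} = \frac{1}{240 \cdot 31 - 5917} = \frac{1}{7440 - 5917} = \frac{1}{1523}$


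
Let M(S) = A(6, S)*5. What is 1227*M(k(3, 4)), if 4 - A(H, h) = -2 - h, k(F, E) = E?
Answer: 61350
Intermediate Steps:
A(H, h) = 6 + h (A(H, h) = 4 - (-2 - h) = 4 + (2 + h) = 6 + h)
M(S) = 30 + 5*S (M(S) = (6 + S)*5 = 30 + 5*S)
1227*M(k(3, 4)) = 1227*(30 + 5*4) = 1227*(30 + 20) = 1227*50 = 61350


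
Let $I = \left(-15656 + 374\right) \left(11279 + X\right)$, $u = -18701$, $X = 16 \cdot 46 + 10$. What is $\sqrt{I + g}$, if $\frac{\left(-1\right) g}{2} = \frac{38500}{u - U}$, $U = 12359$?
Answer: $\frac{10 i \sqrt{4432086073054}}{1553} \approx 13556.0 i$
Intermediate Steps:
$X = 746$ ($X = 736 + 10 = 746$)
$I = -183766050$ ($I = \left(-15656 + 374\right) \left(11279 + 746\right) = \left(-15282\right) 12025 = -183766050$)
$g = \frac{3850}{1553}$ ($g = - 2 \frac{38500}{-18701 - 12359} = - 2 \frac{38500}{-31060} = - 2 \cdot 38500 \left(- \frac{1}{31060}\right) = \left(-2\right) \left(- \frac{1925}{1553}\right) = \frac{3850}{1553} \approx 2.4791$)
$\sqrt{I + g} = \sqrt{-183766050 + \frac{3850}{1553}} = \sqrt{- \frac{285388671800}{1553}} = \frac{10 i \sqrt{4432086073054}}{1553}$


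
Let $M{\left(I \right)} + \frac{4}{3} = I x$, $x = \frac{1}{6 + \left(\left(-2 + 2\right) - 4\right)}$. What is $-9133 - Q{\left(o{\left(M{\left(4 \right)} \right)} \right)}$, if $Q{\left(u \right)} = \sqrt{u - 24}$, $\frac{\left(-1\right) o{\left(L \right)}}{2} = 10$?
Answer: $-9133 - 2 i \sqrt{11} \approx -9133.0 - 6.6332 i$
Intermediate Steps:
$x = \frac{1}{2}$ ($x = \frac{1}{6 + \left(0 - 4\right)} = \frac{1}{6 - 4} = \frac{1}{2} \approx 0.5$)
$M{\left(I \right)} = - \frac{4}{3} + \frac{I}{2}$ ($M{\left(I \right)} = - \frac{4}{3} + I \frac{1}{2} = - \frac{4}{3} + \frac{I}{2}$)
$o{\left(L \right)} = -20$ ($o{\left(L \right)} = \left(-2\right) 10 = -20$)
$Q{\left(u \right)} = \sqrt{-24 + u}$
$-9133 - Q{\left(o{\left(M{\left(4 \right)} \right)} \right)} = -9133 - \sqrt{-24 - 20} = -9133 - \sqrt{-44} = -9133 - 2 i \sqrt{11}$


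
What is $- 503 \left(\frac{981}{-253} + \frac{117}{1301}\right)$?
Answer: $\frac{627080040}{329153} \approx 1905.1$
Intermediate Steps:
$- 503 \left(\frac{981}{-253} + \frac{117}{1301}\right) = - 503 \left(981 \left(- \frac{1}{253}\right) + 117 \cdot \frac{1}{1301}\right) = - 503 \left(- \frac{981}{253} + \frac{117}{1301}\right) = \left(-503\right) \left(- \frac{1246680}{329153}\right) = \frac{627080040}{329153}$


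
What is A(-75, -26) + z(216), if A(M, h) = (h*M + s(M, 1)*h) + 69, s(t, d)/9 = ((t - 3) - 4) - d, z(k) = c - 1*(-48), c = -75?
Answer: 21414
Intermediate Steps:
z(k) = -27 (z(k) = -75 - 1*(-48) = -75 + 48 = -27)
s(t, d) = -63 - 9*d + 9*t (s(t, d) = 9*(((t - 3) - 4) - d) = 9*(((-3 + t) - 4) - d) = 9*((-7 + t) - d) = 9*(-7 + t - d) = -63 - 9*d + 9*t)
A(M, h) = 69 + M*h + h*(-72 + 9*M) (A(M, h) = (h*M + (-63 - 9*1 + 9*M)*h) + 69 = (M*h + (-63 - 9 + 9*M)*h) + 69 = (M*h + (-72 + 9*M)*h) + 69 = (M*h + h*(-72 + 9*M)) + 69 = 69 + M*h + h*(-72 + 9*M))
A(-75, -26) + z(216) = (69 - 72*(-26) + 10*(-75)*(-26)) - 27 = (69 + 1872 + 19500) - 27 = 21441 - 27 = 21414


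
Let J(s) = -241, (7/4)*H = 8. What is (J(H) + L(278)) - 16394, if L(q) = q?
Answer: -16357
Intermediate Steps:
H = 32/7 (H = (4/7)*8 = 32/7 ≈ 4.5714)
(J(H) + L(278)) - 16394 = (-241 + 278) - 16394 = 37 - 16394 = -16357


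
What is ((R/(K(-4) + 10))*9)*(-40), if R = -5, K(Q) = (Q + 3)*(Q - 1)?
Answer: 120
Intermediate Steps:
K(Q) = (-1 + Q)*(3 + Q) (K(Q) = (3 + Q)*(-1 + Q) = (-1 + Q)*(3 + Q))
((R/(K(-4) + 10))*9)*(-40) = (-5/((-3 + (-4)² + 2*(-4)) + 10)*9)*(-40) = (-5/((-3 + 16 - 8) + 10)*9)*(-40) = (-5/(5 + 10)*9)*(-40) = (-5/15*9)*(-40) = (-5*1/15*9)*(-40) = -⅓*9*(-40) = -3*(-40) = 120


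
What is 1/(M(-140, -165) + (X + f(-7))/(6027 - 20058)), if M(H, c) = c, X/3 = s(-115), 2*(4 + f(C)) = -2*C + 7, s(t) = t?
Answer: -28062/4629553 ≈ -0.0060615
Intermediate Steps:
f(C) = -1/2 - C (f(C) = -4 + (-2*C + 7)/2 = -4 + (7 - 2*C)/2 = -4 + (7/2 - C) = -1/2 - C)
X = -345 (X = 3*(-115) = -345)
1/(M(-140, -165) + (X + f(-7))/(6027 - 20058)) = 1/(-165 + (-345 + (-1/2 - 1*(-7)))/(6027 - 20058)) = 1/(-165 + (-345 + (-1/2 + 7))/(-14031)) = 1/(-165 + (-345 + 13/2)*(-1/14031)) = 1/(-165 - 677/2*(-1/14031)) = 1/(-165 + 677/28062) = 1/(-4629553/28062) = -28062/4629553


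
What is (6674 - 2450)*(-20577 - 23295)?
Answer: -185315328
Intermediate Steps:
(6674 - 2450)*(-20577 - 23295) = 4224*(-43872) = -185315328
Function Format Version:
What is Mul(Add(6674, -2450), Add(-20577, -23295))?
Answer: -185315328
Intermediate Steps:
Mul(Add(6674, -2450), Add(-20577, -23295)) = Mul(4224, -43872) = -185315328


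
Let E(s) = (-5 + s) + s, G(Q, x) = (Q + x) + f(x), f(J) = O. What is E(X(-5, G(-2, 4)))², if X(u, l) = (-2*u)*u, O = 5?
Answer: 11025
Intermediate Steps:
f(J) = 5
G(Q, x) = 5 + Q + x (G(Q, x) = (Q + x) + 5 = 5 + Q + x)
X(u, l) = -2*u²
E(s) = -5 + 2*s
E(X(-5, G(-2, 4)))² = (-5 + 2*(-2*(-5)²))² = (-5 + 2*(-2*25))² = (-5 + 2*(-50))² = (-5 - 100)² = (-105)² = 11025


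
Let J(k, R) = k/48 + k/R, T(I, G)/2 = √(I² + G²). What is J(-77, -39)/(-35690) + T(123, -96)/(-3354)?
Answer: -77/7423520 - √2705/559 ≈ -0.093051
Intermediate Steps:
T(I, G) = 2*√(G² + I²) (T(I, G) = 2*√(I² + G²) = 2*√(G² + I²))
J(k, R) = k/48 + k/R (J(k, R) = k*(1/48) + k/R = k/48 + k/R)
J(-77, -39)/(-35690) + T(123, -96)/(-3354) = ((1/48)*(-77) - 77/(-39))/(-35690) + (2*√((-96)² + 123²))/(-3354) = (-77/48 - 77*(-1/39))*(-1/35690) + (2*√(9216 + 15129))*(-1/3354) = (-77/48 + 77/39)*(-1/35690) + (2*√24345)*(-1/3354) = (77/208)*(-1/35690) + (2*(3*√2705))*(-1/3354) = -77/7423520 + (6*√2705)*(-1/3354) = -77/7423520 - √2705/559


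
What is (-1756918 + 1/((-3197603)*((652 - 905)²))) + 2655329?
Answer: 183882604220691496/204675370427 ≈ 8.9841e+5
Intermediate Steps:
(-1756918 + 1/((-3197603)*((652 - 905)²))) + 2655329 = (-1756918 - 1/(3197603*((-253)²))) + 2655329 = (-1756918 - 1/3197603/64009) + 2655329 = (-1756918 - 1/3197603*1/64009) + 2655329 = (-1756918 - 1/204675370427) + 2655329 = -359597842459863987/204675370427 + 2655329 = 183882604220691496/204675370427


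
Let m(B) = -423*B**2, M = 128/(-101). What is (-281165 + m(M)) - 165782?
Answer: -4566236779/10201 ≈ -4.4763e+5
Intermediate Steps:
M = -128/101 (M = 128*(-1/101) = -128/101 ≈ -1.2673)
(-281165 + m(M)) - 165782 = (-281165 - 423*(-128/101)**2) - 165782 = (-281165 - 423*16384/10201) - 165782 = (-281165 - 6930432/10201) - 165782 = -2875094597/10201 - 165782 = -4566236779/10201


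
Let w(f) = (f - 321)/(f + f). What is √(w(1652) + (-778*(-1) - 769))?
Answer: √25661342/1652 ≈ 3.0664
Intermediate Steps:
w(f) = (-321 + f)/(2*f) (w(f) = (-321 + f)/((2*f)) = (-321 + f)*(1/(2*f)) = (-321 + f)/(2*f))
√(w(1652) + (-778*(-1) - 769)) = √((½)*(-321 + 1652)/1652 + (-778*(-1) - 769)) = √((½)*(1/1652)*1331 + (778 - 769)) = √(1331/3304 + 9) = √(31067/3304) = √25661342/1652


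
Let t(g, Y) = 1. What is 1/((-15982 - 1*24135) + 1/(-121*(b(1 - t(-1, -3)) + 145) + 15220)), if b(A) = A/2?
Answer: -2325/93272026 ≈ -2.4927e-5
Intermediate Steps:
b(A) = A/2 (b(A) = A*(½) = A/2)
1/((-15982 - 1*24135) + 1/(-121*(b(1 - t(-1, -3)) + 145) + 15220)) = 1/((-15982 - 1*24135) + 1/(-121*((1 - 1*1)/2 + 145) + 15220)) = 1/((-15982 - 24135) + 1/(-121*((1 - 1)/2 + 145) + 15220)) = 1/(-40117 + 1/(-121*((½)*0 + 145) + 15220)) = 1/(-40117 + 1/(-121*(0 + 145) + 15220)) = 1/(-40117 + 1/(-121*145 + 15220)) = 1/(-40117 + 1/(-17545 + 15220)) = 1/(-40117 + 1/(-2325)) = 1/(-40117 - 1/2325) = 1/(-93272026/2325) = -2325/93272026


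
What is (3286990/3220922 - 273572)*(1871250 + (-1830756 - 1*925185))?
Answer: 389773085182847127/1610461 ≈ 2.4203e+11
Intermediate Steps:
(3286990/3220922 - 273572)*(1871250 + (-1830756 - 1*925185)) = (3286990*(1/3220922) - 273572)*(1871250 + (-1830756 - 925185)) = (1643495/1610461 - 273572)*(1871250 - 2755941) = -440575393197/1610461*(-884691) = 389773085182847127/1610461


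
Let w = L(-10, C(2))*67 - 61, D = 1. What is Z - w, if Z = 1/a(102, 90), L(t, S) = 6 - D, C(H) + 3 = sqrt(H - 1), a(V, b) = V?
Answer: -27947/102 ≈ -273.99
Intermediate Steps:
C(H) = -3 + sqrt(-1 + H) (C(H) = -3 + sqrt(H - 1) = -3 + sqrt(-1 + H))
L(t, S) = 5 (L(t, S) = 6 - 1*1 = 6 - 1 = 5)
Z = 1/102 ≈ 0.0098039
w = 274 (w = 5*67 - 61 = 335 - 61 = 274)
Z - w = 1/102 - 1*274 = 1/102 - 274 = -27947/102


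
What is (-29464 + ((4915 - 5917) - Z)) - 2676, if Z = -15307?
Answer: -17835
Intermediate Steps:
(-29464 + ((4915 - 5917) - Z)) - 2676 = (-29464 + ((4915 - 5917) - 1*(-15307))) - 2676 = (-29464 + (-1002 + 15307)) - 2676 = (-29464 + 14305) - 2676 = -15159 - 2676 = -17835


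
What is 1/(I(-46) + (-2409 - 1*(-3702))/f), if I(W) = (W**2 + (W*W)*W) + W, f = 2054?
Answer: -2054/195675071 ≈ -1.0497e-5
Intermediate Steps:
I(W) = W + W**2 + W**3 (I(W) = (W**2 + W**2*W) + W = (W**2 + W**3) + W = W + W**2 + W**3)
1/(I(-46) + (-2409 - 1*(-3702))/f) = 1/(-46*(1 - 46 + (-46)**2) + (-2409 - 1*(-3702))/2054) = 1/(-46*(1 - 46 + 2116) + (-2409 + 3702)*(1/2054)) = 1/(-46*2071 + 1293*(1/2054)) = 1/(-95266 + 1293/2054) = 1/(-195675071/2054) = -2054/195675071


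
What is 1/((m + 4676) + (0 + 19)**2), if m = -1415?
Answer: 1/3622 ≈ 0.00027609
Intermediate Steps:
1/((m + 4676) + (0 + 19)**2) = 1/((-1415 + 4676) + (0 + 19)**2) = 1/(3261 + 19**2) = 1/(3261 + 361) = 1/3622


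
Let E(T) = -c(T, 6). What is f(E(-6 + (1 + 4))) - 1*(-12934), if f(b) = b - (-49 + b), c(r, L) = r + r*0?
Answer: 12983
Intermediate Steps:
c(r, L) = r (c(r, L) = r + 0 = r)
E(T) = -T
f(b) = 49 (f(b) = b + (49 - b) = 49)
f(E(-6 + (1 + 4))) - 1*(-12934) = 49 - 1*(-12934) = 49 + 12934 = 12983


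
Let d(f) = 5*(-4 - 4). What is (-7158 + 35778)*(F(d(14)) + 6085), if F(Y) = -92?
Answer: 171519660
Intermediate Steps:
d(f) = -40 (d(f) = 5*(-8) = -40)
(-7158 + 35778)*(F(d(14)) + 6085) = (-7158 + 35778)*(-92 + 6085) = 28620*5993 = 171519660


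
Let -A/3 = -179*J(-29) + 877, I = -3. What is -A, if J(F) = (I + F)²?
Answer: -547257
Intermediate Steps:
J(F) = (-3 + F)²
A = 547257 (A = -3*(-179*(-3 - 29)² + 877) = -3*(-179*(-32)² + 877) = -3*(-179*1024 + 877) = -3*(-183296 + 877) = -3*(-182419) = 547257)
-A = -1*547257 = -547257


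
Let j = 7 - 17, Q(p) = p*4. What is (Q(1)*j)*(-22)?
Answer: 880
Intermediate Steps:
Q(p) = 4*p
j = -10
(Q(1)*j)*(-22) = ((4*1)*(-10))*(-22) = (4*(-10))*(-22) = -40*(-22) = 880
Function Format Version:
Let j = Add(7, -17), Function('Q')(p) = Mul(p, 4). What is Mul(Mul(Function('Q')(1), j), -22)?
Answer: 880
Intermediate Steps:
Function('Q')(p) = Mul(4, p)
j = -10
Mul(Mul(Function('Q')(1), j), -22) = Mul(Mul(Mul(4, 1), -10), -22) = Mul(Mul(4, -10), -22) = Mul(-40, -22) = 880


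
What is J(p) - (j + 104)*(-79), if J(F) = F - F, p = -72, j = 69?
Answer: 13667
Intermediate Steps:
J(F) = 0
J(p) - (j + 104)*(-79) = 0 - (69 + 104)*(-79) = 0 - 173*(-79) = 0 - 1*(-13667) = 0 + 13667 = 13667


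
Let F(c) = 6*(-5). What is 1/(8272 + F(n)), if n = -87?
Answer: 1/8242 ≈ 0.00012133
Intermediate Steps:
F(c) = -30
1/(8272 + F(n)) = 1/(8272 - 30) = 1/8242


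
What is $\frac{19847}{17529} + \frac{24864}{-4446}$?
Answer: $- \frac{6437061}{1443221} \approx -4.4602$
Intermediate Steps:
$\frac{19847}{17529} + \frac{24864}{-4446} = 19847 \cdot \frac{1}{17529} + 24864 \left(- \frac{1}{4446}\right) = \frac{19847}{17529} - \frac{4144}{741} = - \frac{6437061}{1443221}$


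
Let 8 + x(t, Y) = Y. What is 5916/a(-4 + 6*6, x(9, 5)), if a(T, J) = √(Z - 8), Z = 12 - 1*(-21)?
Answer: 5916/5 ≈ 1183.2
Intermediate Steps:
x(t, Y) = -8 + Y
Z = 33 (Z = 12 + 21 = 33)
a(T, J) = 5 (a(T, J) = √(33 - 8) = √25 = 5)
5916/a(-4 + 6*6, x(9, 5)) = 5916/5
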